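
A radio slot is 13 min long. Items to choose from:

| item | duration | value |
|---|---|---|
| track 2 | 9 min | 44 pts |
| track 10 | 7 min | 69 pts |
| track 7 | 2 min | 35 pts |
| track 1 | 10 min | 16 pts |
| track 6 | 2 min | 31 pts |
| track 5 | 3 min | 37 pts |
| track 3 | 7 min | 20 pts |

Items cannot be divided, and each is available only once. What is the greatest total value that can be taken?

141 pts

Check high-value combinations within 13 min:
- track 10+track 7+track 5: duration 7+2+3=12, value 69+35+37=141
- track 10+track 6+track 5: duration 7+2+3=12, value 69+31+37=137
- track 10+track 7+track 6: duration 7+2+2=11, value 69+35+31=135
Best: 141 pts.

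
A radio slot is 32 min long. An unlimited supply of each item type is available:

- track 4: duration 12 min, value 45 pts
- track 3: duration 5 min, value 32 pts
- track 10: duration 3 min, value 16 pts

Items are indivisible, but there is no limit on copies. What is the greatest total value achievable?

192 pts

Best value-per-unit is track 3 at 32/5, and filling with it alone uses duration 6×5=30. No mix of the others beats 6×32 = 192.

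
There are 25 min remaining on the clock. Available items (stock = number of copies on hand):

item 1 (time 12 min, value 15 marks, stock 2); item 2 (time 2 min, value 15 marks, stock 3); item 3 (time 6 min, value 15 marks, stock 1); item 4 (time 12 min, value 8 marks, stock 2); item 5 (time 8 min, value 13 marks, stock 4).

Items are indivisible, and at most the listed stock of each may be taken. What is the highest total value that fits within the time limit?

75 marks

Best selections within time 25 and stock limits:
- 1×item 1 + 3×item 2 + 1×item 3: time 24, value 75
- 3×item 2 + 1×item 3 + 1×item 5: time 20, value 73
- 3×item 2 + 2×item 5: time 22, value 71
- 3×item 2 + 1×item 3 + 1×item 4: time 24, value 68
Best: 75 marks.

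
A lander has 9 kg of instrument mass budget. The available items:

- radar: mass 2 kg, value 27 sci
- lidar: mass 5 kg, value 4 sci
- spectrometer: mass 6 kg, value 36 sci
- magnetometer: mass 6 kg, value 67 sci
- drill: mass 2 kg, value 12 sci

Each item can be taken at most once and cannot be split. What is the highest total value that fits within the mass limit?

94 sci

Check high-value combinations within 9 kg:
- radar+magnetometer: mass 2+6=8, value 27+67=94
- magnetometer+drill: mass 6+2=8, value 67+12=79
- magnetometer: mass 6, value 67
- radar+spectrometer: mass 2+6=8, value 27+36=63
Best: 94 sci.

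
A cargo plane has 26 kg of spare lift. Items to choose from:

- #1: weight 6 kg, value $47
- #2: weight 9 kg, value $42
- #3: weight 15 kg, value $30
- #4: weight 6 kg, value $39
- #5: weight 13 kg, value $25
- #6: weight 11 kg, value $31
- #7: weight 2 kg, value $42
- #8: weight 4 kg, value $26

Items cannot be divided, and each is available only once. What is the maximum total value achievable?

This is a 0/1 knapsack; check combinations near the capacity.
- #1+#2+#4+#7: weight 6+9+6+2=23, value 47+42+39+42=170
- #1+#4+#6+#7: weight 6+6+11+2=25, value 47+39+31+42=159
- #1+#2+#7+#8: weight 6+9+2+4=21, value 47+42+42+26=157
Best: $170.

$170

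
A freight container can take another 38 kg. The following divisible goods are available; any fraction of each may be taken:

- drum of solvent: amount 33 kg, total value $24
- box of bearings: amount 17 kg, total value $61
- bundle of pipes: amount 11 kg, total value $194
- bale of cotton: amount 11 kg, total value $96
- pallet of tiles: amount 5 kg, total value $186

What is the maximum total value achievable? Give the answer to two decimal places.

Take in order of value per unit:
- pallet of tiles (186/5 per unit): all 5 → value 186, running total 186.00
- bundle of pipes (194/11 per unit): all 11 → value 194, running total 380.00
- bale of cotton (96/11 per unit): all 11 → value 96, running total 476.00
- box of bearings (61/17 per unit): 11 of 17 → value 11×61/17 = 39.4706, running total 515.47
Total 515.47.

515.47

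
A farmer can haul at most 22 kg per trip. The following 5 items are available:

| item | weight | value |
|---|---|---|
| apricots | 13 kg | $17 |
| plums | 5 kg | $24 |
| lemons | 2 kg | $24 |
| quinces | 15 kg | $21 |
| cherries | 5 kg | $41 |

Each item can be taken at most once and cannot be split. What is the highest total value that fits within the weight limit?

Check high-value combinations within 22 kg:
- plums+lemons+cherries: weight 5+2+5=12, value 24+24+41=89
- lemons+quinces+cherries: weight 2+15+5=22, value 24+21+41=86
- apricots+lemons+cherries: weight 13+2+5=20, value 17+24+41=82
- plums+lemons+quinces: weight 5+2+15=22, value 24+24+21=69
- lemons+cherries: weight 2+5=7, value 24+41=65
Best: $89.

$89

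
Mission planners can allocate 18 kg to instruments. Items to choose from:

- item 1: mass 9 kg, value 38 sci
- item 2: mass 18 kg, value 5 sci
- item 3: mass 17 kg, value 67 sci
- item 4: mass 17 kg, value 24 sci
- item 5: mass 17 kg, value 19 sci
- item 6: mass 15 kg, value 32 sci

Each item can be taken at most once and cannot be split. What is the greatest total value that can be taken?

67 sci

Check high-value combinations within 18 kg:
- item 3: mass 17, value 67
- item 1: mass 9, value 38
- item 6: mass 15, value 32
- item 4: mass 17, value 24
- item 5: mass 17, value 19
Best: 67 sci.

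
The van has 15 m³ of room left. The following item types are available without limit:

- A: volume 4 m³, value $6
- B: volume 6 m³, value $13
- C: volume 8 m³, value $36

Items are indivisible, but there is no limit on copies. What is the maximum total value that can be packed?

$49

Best value-per-unit is C at 36/8; filling with it alone gives 1×36 = 36.
Optimal mix: 1×B + 1×C → volume 14, value 49.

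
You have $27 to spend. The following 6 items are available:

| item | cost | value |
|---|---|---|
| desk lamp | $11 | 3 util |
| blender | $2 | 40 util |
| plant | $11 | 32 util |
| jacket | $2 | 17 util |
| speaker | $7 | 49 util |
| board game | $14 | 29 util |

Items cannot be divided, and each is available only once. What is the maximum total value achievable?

138 util

Check high-value combinations within $27:
- blender+plant+jacket+speaker: cost 2+11+2+7=22, value 40+32+17+49=138
- blender+jacket+speaker+board game: cost 2+2+7+14=25, value 40+17+49+29=135
- blender+plant+speaker: cost 2+11+7=20, value 40+32+49=121
- blender+speaker+board game: cost 2+7+14=23, value 40+49+29=118
- desk lamp+blender+jacket+speaker: cost 11+2+2+7=22, value 3+40+17+49=109
Best: 138 util.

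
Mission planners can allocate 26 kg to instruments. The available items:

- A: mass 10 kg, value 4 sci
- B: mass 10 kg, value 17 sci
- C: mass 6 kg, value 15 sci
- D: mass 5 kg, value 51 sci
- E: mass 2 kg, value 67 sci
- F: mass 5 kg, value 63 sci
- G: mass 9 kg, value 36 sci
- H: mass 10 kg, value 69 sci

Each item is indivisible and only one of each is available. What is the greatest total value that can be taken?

250 sci

Check high-value combinations within 26 kg:
- D+E+F+H: mass 5+2+5+10=22, value 51+67+63+69=250
- E+F+G+H: mass 2+5+9+10=26, value 67+63+36+69=235
- D+E+G+H: mass 5+2+9+10=26, value 51+67+36+69=223
- D+E+F+G: mass 5+2+5+9=21, value 51+67+63+36=217
- C+E+F+H: mass 6+2+5+10=23, value 15+67+63+69=214
Best: 250 sci.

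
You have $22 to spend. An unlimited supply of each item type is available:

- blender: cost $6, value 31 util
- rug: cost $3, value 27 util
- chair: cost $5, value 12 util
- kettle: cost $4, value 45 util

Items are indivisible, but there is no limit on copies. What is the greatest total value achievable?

234 util

Best value-per-unit is kettle at 45/4; filling with it alone gives 5×45 = 225.
Optimal mix: 2×rug + 4×kettle → cost 22, value 234.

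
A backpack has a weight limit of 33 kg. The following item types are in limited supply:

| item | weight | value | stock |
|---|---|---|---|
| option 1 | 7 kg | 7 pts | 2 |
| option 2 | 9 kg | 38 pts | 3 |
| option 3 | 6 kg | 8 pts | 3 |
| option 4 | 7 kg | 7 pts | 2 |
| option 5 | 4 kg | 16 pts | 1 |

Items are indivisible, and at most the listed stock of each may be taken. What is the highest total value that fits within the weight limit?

Top feasible selections:
- 3×option 2 + 1×option 5: weight 31, value 130
- 3×option 2 + 1×option 3: weight 33, value 122
- 3×option 2: weight 27, value 114
Best: 130 pts.

130 pts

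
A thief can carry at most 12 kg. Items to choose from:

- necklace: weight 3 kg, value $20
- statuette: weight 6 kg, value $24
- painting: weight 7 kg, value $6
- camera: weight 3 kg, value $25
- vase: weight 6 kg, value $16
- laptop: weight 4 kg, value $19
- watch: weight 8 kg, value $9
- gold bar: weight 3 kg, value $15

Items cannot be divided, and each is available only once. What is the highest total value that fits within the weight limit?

Check high-value combinations within 12 kg:
- necklace+statuette+camera: weight 3+6+3=12, value 20+24+25=69
- necklace+camera+laptop: weight 3+3+4=10, value 20+25+19=64
- statuette+camera+gold bar: weight 6+3+3=12, value 24+25+15=64
- necklace+camera+vase: weight 3+3+6=12, value 20+25+16=61
Best: $69.

$69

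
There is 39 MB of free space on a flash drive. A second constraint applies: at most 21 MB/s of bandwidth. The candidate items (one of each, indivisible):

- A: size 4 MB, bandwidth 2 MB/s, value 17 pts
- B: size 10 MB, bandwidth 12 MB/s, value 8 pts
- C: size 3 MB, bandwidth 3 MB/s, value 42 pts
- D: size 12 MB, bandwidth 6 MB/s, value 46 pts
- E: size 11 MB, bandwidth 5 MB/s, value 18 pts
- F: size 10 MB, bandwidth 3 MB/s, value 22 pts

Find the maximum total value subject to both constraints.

Feasible sets respecting both limits:
- C+D+E+F: size 36, bandwidth 17, value 128
- A+C+D+F: size 29, bandwidth 14, value 127
- A+C+D+E: size 30, bandwidth 16, value 123
- C+D+F: size 25, bandwidth 12, value 110
Best: 128 pts.

128 pts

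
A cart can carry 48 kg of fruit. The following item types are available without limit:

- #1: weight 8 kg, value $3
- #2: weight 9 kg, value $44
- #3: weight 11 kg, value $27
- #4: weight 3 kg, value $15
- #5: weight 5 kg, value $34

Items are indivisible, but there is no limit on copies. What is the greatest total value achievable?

$321

Best value-per-unit is #5 at 34/5; filling with it alone gives 9×34 = 306.
Optimal mix: 1×#4 + 9×#5 → weight 48, value 321.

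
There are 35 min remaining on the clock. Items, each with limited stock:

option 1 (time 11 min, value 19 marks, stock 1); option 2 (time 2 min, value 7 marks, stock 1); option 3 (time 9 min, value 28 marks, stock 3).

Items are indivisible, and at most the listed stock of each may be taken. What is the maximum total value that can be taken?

Top feasible selections:
- 1×option 2 + 3×option 3: time 29, value 91
- 3×option 3: time 27, value 84
- 1×option 1 + 1×option 2 + 2×option 3: time 31, value 82
- 1×option 1 + 2×option 3: time 29, value 75
Best: 91 marks.

91 marks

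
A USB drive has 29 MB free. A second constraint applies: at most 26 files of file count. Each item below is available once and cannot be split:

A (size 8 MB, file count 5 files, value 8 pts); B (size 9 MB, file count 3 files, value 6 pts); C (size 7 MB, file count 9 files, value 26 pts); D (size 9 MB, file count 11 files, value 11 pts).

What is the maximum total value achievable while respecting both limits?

Feasible sets respecting both limits:
- A+C+D: size 24, file count 25, value 45
- B+C+D: size 25, file count 23, value 43
- A+B+C: size 24, file count 17, value 40
- C+D: size 16, file count 20, value 37
Best: 45 pts.

45 pts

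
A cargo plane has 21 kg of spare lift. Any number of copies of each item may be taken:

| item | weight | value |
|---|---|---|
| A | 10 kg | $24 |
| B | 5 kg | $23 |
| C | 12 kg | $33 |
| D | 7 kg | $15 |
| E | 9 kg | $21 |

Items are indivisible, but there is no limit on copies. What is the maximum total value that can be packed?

Best value-per-unit is B at 23/5, and filling with it alone uses weight 4×5=20. No mix of the others beats 4×23 = 92.

$92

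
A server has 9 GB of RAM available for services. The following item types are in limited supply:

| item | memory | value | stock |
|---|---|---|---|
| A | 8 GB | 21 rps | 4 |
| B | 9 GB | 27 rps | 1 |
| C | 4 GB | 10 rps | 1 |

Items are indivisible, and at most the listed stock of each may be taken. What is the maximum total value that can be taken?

Top feasible selections:
- 1×B: memory 9, value 27
- 1×A: memory 8, value 21
Best: 27 rps.

27 rps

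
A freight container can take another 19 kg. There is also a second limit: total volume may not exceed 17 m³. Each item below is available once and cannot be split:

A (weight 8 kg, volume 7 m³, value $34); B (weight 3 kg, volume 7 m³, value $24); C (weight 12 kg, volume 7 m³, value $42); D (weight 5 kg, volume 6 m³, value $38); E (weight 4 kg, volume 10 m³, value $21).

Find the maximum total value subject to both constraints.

$80

Feasible sets respecting both limits:
- C+D: weight 17, volume 13, value 80
- A+D: weight 13, volume 13, value 72
- B+C: weight 15, volume 14, value 66
Best: $80.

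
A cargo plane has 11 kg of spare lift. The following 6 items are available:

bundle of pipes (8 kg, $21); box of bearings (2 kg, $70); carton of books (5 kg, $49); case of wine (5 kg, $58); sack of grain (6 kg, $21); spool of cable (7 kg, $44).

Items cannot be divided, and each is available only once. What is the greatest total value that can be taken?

$128

This is a 0/1 knapsack; check combinations near the capacity.
- box of bearings+case of wine: weight 2+5=7, value 70+58=128
- box of bearings+carton of books: weight 2+5=7, value 70+49=119
- box of bearings+spool of cable: weight 2+7=9, value 70+44=114
- carton of books+case of wine: weight 5+5=10, value 49+58=107
- box of bearings+sack of grain: weight 2+6=8, value 70+21=91
Best: $128.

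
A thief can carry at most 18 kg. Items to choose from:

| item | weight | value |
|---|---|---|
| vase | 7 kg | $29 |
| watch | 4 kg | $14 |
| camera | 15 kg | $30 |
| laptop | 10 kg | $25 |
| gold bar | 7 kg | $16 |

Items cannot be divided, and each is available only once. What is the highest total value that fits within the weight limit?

$59

Check high-value combinations within 18 kg:
- vase+watch+gold bar: weight 7+4+7=18, value 29+14+16=59
- vase+laptop: weight 7+10=17, value 29+25=54
- vase+gold bar: weight 7+7=14, value 29+16=45
Best: $59.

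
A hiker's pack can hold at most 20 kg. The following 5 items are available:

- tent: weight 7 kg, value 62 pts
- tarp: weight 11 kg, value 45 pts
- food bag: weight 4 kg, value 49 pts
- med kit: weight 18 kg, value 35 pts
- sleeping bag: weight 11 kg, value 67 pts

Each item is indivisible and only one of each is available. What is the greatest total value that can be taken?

Check high-value combinations within 20 kg:
- tent+sleeping bag: weight 7+11=18, value 62+67=129
- food bag+sleeping bag: weight 4+11=15, value 49+67=116
- tent+food bag: weight 7+4=11, value 62+49=111
- tent+tarp: weight 7+11=18, value 62+45=107
- tarp+food bag: weight 11+4=15, value 45+49=94
Best: 129 pts.

129 pts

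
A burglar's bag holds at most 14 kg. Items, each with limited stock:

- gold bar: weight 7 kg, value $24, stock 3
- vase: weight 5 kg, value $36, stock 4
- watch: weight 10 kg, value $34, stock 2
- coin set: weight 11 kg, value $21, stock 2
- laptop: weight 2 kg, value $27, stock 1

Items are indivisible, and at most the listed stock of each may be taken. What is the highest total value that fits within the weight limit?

Best selections within weight 14 and stock limits:
- 2×vase + 1×laptop: weight 12, value 99
- 1×gold bar + 1×vase + 1×laptop: weight 14, value 87
- 2×vase: weight 10, value 72
- 1×vase + 1×laptop: weight 7, value 63
Best: $99.

$99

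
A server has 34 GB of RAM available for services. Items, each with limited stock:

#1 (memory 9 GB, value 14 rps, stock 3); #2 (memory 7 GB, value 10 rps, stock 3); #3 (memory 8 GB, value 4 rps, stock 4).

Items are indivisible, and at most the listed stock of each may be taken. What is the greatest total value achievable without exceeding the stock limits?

52 rps

Best selections within memory 34 and stock limits:
- 3×#1 + 1×#2: memory 34, value 52
- 2×#1 + 2×#2: memory 32, value 48
- 1×#1 + 3×#2: memory 30, value 44
- 3×#1: memory 27, value 42
Best: 52 rps.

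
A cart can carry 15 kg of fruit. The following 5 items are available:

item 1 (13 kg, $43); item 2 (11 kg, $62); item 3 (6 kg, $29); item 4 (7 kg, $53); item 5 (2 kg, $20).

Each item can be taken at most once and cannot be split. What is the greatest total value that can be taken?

$102

Check high-value combinations within 15 kg:
- item 3+item 4+item 5: weight 6+7+2=15, value 29+53+20=102
- item 3+item 4: weight 6+7=13, value 29+53=82
- item 2+item 5: weight 11+2=13, value 62+20=82
- item 4+item 5: weight 7+2=9, value 53+20=73
- item 1+item 5: weight 13+2=15, value 43+20=63
Best: $102.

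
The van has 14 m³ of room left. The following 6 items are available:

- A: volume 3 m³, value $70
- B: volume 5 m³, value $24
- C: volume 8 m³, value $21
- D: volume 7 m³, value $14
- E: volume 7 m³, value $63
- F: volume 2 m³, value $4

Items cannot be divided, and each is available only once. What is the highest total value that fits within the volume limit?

$137

This is a 0/1 knapsack; check combinations near the capacity.
- A+E+F: volume 3+7+2=12, value 70+63+4=137
- A+E: volume 3+7=10, value 70+63=133
- A+B+F: volume 3+5+2=10, value 70+24+4=98
- A+C+F: volume 3+8+2=13, value 70+21+4=95
Best: $137.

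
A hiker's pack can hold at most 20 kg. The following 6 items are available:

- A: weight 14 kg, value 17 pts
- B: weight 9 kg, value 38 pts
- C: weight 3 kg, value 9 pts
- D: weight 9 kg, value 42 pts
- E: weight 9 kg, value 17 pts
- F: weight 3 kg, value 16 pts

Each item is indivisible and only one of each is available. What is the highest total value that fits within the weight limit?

Check high-value combinations within 20 kg:
- B+D: weight 9+9=18, value 38+42=80
- C+D+F: weight 3+9+3=15, value 9+42+16=67
- B+C+F: weight 9+3+3=15, value 38+9+16=63
- D+E: weight 9+9=18, value 42+17=59
Best: 80 pts.

80 pts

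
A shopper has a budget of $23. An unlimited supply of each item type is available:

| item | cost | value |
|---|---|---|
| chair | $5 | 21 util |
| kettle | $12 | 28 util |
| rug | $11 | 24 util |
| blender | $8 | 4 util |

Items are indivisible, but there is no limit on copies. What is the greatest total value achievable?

84 util

Best value-per-unit is chair at 21/5, and filling with it alone uses cost 4×5=20. No mix of the others beats 4×21 = 84.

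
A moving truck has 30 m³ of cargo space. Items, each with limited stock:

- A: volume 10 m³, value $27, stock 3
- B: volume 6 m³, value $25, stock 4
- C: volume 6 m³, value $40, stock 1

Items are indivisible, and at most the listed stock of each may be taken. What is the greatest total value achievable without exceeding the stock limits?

Top feasible selections:
- 4×B + 1×C: volume 30, value 140
- 1×A + 2×B + 1×C: volume 28, value 117
- 3×B + 1×C: volume 24, value 115
Best: $140.

$140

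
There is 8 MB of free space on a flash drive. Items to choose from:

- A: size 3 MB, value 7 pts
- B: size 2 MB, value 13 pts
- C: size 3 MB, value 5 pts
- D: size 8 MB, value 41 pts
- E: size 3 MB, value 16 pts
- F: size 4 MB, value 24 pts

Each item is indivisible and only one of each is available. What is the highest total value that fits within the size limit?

41 pts

Check high-value combinations within 8 MB:
- D: size 8, value 41
- E+F: size 3+4=7, value 16+24=40
- B+F: size 2+4=6, value 13+24=37
Best: 41 pts.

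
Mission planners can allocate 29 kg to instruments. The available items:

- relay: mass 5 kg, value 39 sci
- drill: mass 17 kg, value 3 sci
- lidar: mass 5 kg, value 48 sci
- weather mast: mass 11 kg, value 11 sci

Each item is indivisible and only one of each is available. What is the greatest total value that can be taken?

Check high-value combinations within 29 kg:
- relay+lidar+weather mast: mass 5+5+11=21, value 39+48+11=98
- relay+drill+lidar: mass 5+17+5=27, value 39+3+48=90
- relay+lidar: mass 5+5=10, value 39+48=87
- lidar+weather mast: mass 5+11=16, value 48+11=59
- drill+lidar: mass 17+5=22, value 3+48=51
Best: 98 sci.

98 sci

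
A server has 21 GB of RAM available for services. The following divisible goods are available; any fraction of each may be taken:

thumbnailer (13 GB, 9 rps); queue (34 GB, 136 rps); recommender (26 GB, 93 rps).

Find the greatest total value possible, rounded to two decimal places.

Take in order of value per unit:
- queue (136/34 per unit): 21 of 34 → value 21×136/34 = 84.0000, running total 84.00
Total 84.00.

84.00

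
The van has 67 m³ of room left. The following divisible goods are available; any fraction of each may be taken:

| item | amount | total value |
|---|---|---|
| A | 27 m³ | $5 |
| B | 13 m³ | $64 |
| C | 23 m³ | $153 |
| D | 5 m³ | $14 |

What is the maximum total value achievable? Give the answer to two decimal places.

235.81

Take in order of value per unit:
- C (153/23 per unit): all 23 → value 153, running total 153.00
- B (64/13 per unit): all 13 → value 64, running total 217.00
- D (14/5 per unit): all 5 → value 14, running total 231.00
- A (5/27 per unit): 26 of 27 → value 26×5/27 = 4.8148, running total 235.81
Total 235.81.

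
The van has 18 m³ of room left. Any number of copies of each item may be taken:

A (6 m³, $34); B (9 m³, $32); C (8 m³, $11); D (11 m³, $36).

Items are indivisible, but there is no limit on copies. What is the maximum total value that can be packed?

Best value-per-unit is A at 34/6, and filling with it alone uses volume 3×6=18. No mix of the others beats 3×34 = 102.

$102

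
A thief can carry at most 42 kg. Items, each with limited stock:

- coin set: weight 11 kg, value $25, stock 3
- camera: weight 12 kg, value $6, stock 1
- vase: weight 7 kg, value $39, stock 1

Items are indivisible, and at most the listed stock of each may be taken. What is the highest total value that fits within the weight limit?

$114

Top feasible selections:
- 3×coin set + 1×vase: weight 40, value 114
- 2×coin set + 1×camera + 1×vase: weight 41, value 95
- 2×coin set + 1×vase: weight 29, value 89
- 3×coin set: weight 33, value 75
Best: $114.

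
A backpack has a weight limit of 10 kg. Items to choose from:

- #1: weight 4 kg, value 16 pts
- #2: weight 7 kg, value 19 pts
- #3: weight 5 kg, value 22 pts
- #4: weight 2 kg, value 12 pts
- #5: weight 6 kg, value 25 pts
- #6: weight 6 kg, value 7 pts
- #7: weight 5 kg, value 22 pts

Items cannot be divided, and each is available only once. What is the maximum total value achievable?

This is a 0/1 knapsack; check combinations near the capacity.
- #3+#7: weight 5+5=10, value 22+22=44
- #1+#5: weight 4+6=10, value 16+25=41
- #1+#3: weight 4+5=9, value 16+22=38
- #1+#7: weight 4+5=9, value 16+22=38
- #4+#5: weight 2+6=8, value 12+25=37
Best: 44 pts.

44 pts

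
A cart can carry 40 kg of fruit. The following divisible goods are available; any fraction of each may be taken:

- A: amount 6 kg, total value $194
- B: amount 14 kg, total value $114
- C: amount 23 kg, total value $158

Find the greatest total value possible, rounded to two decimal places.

Take in order of value per unit:
- A (194/6 per unit): all 6 → value 194, running total 194.00
- B (114/14 per unit): all 14 → value 114, running total 308.00
- C (158/23 per unit): 20 of 23 → value 20×158/23 = 137.3913, running total 445.39
Total 445.39.

445.39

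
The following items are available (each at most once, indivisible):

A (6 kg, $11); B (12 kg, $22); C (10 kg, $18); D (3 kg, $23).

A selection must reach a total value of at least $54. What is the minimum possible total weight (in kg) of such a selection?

21

Subsets with value ≥ 54, sorted by total weight:
- A+B+D: weight 21, value 56
- B+C+D: weight 25, value 63
Minimum weight: 21 kg.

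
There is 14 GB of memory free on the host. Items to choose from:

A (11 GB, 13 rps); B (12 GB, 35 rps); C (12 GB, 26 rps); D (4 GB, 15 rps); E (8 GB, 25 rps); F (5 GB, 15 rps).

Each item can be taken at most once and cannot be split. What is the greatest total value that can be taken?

Check high-value combinations within 14 GB:
- D+E: memory 4+8=12, value 15+25=40
- E+F: memory 8+5=13, value 25+15=40
- B: memory 12, value 35
Best: 40 rps.

40 rps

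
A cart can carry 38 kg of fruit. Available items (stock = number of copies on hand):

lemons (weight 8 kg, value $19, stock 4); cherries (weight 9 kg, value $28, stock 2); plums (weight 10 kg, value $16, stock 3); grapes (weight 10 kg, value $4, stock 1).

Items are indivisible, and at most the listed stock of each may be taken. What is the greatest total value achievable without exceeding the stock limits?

Best selections within weight 38 and stock limits:
- 2×lemons + 2×cherries: weight 34, value 94
- 1×lemons + 2×cherries + 1×plums: weight 36, value 91
- 2×cherries + 2×plums: weight 38, value 88
Best: $94.

$94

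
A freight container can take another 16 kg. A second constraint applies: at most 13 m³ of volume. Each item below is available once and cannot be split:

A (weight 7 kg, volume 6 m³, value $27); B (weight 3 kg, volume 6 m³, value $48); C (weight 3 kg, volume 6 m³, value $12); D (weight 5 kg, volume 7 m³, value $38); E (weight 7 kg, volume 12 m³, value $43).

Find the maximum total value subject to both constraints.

Feasible sets respecting both limits:
- B+D: weight 8, volume 13, value 86
- A+B: weight 10, volume 12, value 75
- A+D: weight 12, volume 13, value 65
- B+C: weight 6, volume 12, value 60
Best: $86.

$86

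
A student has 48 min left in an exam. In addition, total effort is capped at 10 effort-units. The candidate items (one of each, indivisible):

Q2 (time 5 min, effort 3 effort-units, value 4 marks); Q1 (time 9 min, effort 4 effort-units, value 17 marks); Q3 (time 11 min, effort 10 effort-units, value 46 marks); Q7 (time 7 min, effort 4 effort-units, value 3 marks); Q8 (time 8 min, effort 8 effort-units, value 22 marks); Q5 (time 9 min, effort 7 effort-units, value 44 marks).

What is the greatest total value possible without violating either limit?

48 marks

Feasible sets respecting both limits:
- Q2+Q5: time 14, effort 10, value 48
- Q3: time 11, effort 10, value 46
- Q5: time 9, effort 7, value 44
- Q8: time 8, effort 8, value 22
Best: 48 marks.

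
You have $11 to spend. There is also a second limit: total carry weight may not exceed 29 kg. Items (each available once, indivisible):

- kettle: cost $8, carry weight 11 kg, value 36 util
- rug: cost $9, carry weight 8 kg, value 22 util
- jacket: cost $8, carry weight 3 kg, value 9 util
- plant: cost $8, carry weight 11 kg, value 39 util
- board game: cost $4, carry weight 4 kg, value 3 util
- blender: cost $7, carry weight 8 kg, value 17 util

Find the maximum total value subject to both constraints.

Feasible sets respecting both limits:
- plant: cost 8, carry weight 11, value 39
- kettle: cost 8, carry weight 11, value 36
- rug: cost 9, carry weight 8, value 22
Best: 39 util.

39 util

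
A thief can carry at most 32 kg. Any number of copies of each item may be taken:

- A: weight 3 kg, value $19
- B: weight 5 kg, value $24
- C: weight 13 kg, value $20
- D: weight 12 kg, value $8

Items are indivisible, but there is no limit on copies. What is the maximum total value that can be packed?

Best value-per-unit is A at 19/3; filling with it alone gives 10×19 = 190.
Optimal mix: 9×A + 1×B → weight 32, value 195.

$195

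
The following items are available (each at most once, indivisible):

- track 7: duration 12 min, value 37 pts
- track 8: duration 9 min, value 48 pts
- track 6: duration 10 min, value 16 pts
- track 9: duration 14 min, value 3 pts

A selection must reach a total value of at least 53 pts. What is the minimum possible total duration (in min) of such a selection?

Subsets with value ≥ 53, sorted by total duration:
- track 8+track 6: duration 19, value 64
- track 7+track 8: duration 21, value 85
- track 7+track 6: duration 22, value 53
- track 7+track 8+track 6: duration 31, value 101
Minimum duration: 19 min.

19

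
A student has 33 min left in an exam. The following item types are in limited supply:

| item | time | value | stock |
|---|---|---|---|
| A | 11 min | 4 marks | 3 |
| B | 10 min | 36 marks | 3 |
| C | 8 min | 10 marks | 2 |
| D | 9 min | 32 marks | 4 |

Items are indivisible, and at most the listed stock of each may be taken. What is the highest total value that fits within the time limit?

108 marks

Best selections within time 33 and stock limits:
- 3×B: time 30, value 108
- 2×B + 1×D: time 29, value 104
- 1×B + 2×D: time 28, value 100
Best: 108 marks.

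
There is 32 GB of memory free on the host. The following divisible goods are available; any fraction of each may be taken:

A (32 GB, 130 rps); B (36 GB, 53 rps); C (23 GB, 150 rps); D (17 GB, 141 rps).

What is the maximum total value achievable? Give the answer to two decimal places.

Take in order of value per unit:
- D (141/17 per unit): all 17 → value 141, running total 141.00
- C (150/23 per unit): 15 of 23 → value 15×150/23 = 97.8261, running total 238.83
Total 238.83.

238.83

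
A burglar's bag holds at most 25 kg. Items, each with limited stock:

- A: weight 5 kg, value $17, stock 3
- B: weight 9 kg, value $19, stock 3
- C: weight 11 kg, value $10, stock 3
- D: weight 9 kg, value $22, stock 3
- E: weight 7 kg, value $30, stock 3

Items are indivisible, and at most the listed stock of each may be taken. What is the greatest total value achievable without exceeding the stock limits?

$94

Best selections within weight 25 and stock limits:
- 2×A + 2×E: weight 24, value 94
- 3×E: weight 21, value 90
- 1×D + 2×E: weight 23, value 82
Best: $94.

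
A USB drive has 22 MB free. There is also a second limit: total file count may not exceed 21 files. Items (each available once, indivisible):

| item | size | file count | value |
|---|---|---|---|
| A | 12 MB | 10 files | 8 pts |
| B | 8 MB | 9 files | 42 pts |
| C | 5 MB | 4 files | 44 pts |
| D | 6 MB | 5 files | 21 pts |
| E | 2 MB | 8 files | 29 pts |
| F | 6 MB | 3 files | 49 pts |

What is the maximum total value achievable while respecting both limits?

143 pts

Feasible sets respecting both limits:
- C+D+E+F: size 19, file count 20, value 143
- B+C+F: size 19, file count 16, value 135
- C+E+F: size 13, file count 15, value 122
- B+E+F: size 16, file count 20, value 120
Best: 143 pts.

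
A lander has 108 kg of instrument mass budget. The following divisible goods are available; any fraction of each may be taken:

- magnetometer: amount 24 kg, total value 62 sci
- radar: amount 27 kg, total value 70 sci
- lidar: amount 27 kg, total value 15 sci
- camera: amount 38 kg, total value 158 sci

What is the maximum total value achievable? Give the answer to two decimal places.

300.56

Take in order of value per unit:
- camera (158/38 per unit): all 38 → value 158, running total 158.00
- radar (70/27 per unit): all 27 → value 70, running total 228.00
- magnetometer (62/24 per unit): all 24 → value 62, running total 290.00
- lidar (15/27 per unit): 19 of 27 → value 19×15/27 = 10.5556, running total 300.56
Total 300.56.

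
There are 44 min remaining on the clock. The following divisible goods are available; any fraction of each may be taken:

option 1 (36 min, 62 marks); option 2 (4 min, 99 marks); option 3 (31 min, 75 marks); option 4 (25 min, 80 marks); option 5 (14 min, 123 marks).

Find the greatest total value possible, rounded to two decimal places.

Take in order of value per unit:
- option 2 (99/4 per unit): all 4 → value 99, running total 99.00
- option 5 (123/14 per unit): all 14 → value 123, running total 222.00
- option 4 (80/25 per unit): all 25 → value 80, running total 302.00
- option 3 (75/31 per unit): 1 of 31 → value 1×75/31 = 2.4194, running total 304.42
Total 304.42.

304.42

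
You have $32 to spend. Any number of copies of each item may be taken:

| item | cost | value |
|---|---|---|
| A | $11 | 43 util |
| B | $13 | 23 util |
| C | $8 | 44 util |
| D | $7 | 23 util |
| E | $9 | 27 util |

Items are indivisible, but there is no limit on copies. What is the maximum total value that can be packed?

Best value-per-unit is C at 44/8, and filling with it alone uses cost 4×8=32. No mix of the others beats 4×44 = 176.

176 util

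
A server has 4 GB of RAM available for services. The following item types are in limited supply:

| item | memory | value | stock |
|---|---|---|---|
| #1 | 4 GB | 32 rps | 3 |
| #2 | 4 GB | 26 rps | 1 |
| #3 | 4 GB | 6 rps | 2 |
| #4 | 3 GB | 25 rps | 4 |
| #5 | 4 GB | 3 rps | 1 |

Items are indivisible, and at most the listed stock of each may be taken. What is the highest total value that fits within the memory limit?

32 rps

Top feasible selections:
- 1×#1: memory 4, value 32
- 1×#2: memory 4, value 26
Best: 32 rps.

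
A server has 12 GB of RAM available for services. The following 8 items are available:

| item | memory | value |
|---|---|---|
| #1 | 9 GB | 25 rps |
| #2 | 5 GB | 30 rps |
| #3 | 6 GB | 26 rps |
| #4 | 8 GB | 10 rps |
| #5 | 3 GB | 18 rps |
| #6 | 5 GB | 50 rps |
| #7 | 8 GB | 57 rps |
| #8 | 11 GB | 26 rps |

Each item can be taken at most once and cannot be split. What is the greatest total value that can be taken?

Check high-value combinations within 12 GB:
- #2+#6: memory 5+5=10, value 30+50=80
- #3+#6: memory 6+5=11, value 26+50=76
- #5+#7: memory 3+8=11, value 18+57=75
- #5+#6: memory 3+5=8, value 18+50=68
- #7: memory 8, value 57
Best: 80 rps.

80 rps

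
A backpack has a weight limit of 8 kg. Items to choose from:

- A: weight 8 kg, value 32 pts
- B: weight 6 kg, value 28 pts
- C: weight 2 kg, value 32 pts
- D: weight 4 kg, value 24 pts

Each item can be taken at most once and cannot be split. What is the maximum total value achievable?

Check high-value combinations within 8 kg:
- B+C: weight 6+2=8, value 28+32=60
- C+D: weight 2+4=6, value 32+24=56
- C: weight 2, value 32
- A: weight 8, value 32
- B: weight 6, value 28
Best: 60 pts.

60 pts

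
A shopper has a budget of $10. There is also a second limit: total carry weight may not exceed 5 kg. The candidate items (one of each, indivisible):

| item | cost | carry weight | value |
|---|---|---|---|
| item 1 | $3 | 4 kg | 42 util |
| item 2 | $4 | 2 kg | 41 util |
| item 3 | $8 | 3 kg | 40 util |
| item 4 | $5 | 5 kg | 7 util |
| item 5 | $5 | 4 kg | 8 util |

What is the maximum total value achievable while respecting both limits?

42 util

Feasible sets respecting both limits:
- item 1: cost 3, carry weight 4, value 42
- item 2: cost 4, carry weight 2, value 41
- item 3: cost 8, carry weight 3, value 40
Best: 42 util.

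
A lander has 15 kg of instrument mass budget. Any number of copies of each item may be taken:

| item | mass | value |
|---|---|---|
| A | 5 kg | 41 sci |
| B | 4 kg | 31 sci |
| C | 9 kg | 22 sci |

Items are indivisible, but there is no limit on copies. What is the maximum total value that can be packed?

123 sci

Best value-per-unit is A at 41/5, and filling with it alone uses mass 3×5=15. No mix of the others beats 3×41 = 123.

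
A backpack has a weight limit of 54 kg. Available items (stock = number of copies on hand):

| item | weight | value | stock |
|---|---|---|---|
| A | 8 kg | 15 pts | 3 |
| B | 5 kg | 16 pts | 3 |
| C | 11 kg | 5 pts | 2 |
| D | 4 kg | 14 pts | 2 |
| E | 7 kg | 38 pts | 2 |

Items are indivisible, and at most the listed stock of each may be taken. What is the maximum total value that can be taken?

Top feasible selections:
- 2×A + 3×B + 2×D + 2×E: weight 53, value 182
- 3×A + 3×B + 2×E: weight 53, value 169
- 2×A + 3×B + 1×D + 2×E: weight 49, value 168
Best: 182 pts.

182 pts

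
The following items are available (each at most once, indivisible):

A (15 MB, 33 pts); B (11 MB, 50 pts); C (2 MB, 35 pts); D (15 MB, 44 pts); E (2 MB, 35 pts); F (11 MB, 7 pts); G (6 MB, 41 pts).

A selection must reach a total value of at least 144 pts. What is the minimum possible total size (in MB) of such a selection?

21

Subsets with value ≥ 144, sorted by total size:
- B+C+E+G: size 21, value 161
- C+D+E+G: size 25, value 155
- A+C+E+G: size 25, value 144
- B+C+D+E: size 30, value 164
Minimum size: 21 MB.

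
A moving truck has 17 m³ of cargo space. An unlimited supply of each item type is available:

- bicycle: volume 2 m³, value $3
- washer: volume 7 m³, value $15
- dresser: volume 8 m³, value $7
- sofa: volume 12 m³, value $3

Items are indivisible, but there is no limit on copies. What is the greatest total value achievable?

$33

Best value-per-unit is washer at 15/7; filling with it alone gives 2×15 = 30.
Optimal mix: 1×bicycle + 2×washer → volume 16, value 33.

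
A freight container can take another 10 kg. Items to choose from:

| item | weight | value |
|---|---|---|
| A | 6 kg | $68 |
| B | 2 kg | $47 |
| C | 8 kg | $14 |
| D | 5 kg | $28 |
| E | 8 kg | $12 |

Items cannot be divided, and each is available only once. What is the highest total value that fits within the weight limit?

$115

This is a 0/1 knapsack; check combinations near the capacity.
- A+B: weight 6+2=8, value 68+47=115
- B+D: weight 2+5=7, value 47+28=75
- A: weight 6, value 68
- B+C: weight 2+8=10, value 47+14=61
- B+E: weight 2+8=10, value 47+12=59
Best: $115.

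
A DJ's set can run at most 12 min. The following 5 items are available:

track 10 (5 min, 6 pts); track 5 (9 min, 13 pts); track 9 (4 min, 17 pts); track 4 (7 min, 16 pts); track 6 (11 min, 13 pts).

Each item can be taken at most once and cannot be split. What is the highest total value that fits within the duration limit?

Check high-value combinations within 12 min:
- track 9+track 4: duration 4+7=11, value 17+16=33
- track 10+track 9: duration 5+4=9, value 6+17=23
- track 10+track 4: duration 5+7=12, value 6+16=22
Best: 33 pts.

33 pts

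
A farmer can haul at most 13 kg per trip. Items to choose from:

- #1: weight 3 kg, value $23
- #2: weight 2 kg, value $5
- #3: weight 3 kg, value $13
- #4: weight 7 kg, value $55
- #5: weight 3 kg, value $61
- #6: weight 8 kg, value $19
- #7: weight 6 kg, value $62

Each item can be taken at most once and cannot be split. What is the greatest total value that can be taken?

Check high-value combinations within 13 kg:
- #1+#5+#7: weight 3+3+6=12, value 23+61+62=146
- #1+#4+#5: weight 3+7+3=13, value 23+55+61=139
- #3+#5+#7: weight 3+3+6=12, value 13+61+62=136
- #3+#4+#5: weight 3+7+3=13, value 13+55+61=129
Best: $146.

$146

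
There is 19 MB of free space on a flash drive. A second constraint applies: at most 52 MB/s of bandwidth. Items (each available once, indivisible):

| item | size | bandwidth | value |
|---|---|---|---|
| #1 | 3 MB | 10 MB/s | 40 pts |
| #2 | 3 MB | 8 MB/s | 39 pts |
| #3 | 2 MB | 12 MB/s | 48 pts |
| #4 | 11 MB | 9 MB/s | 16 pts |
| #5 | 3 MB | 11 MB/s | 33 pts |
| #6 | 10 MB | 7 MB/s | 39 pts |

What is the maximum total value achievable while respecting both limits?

Feasible sets respecting both limits:
- #1+#2+#3+#6: size 18, bandwidth 37, value 166
- #1+#2+#3+#5: size 11, bandwidth 41, value 160
- #1+#3+#5+#6: size 18, bandwidth 40, value 160
Best: 166 pts.

166 pts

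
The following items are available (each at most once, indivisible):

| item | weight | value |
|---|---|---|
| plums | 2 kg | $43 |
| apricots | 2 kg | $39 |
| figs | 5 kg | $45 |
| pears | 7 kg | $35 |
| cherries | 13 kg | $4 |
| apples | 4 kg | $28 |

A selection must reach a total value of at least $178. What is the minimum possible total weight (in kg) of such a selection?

Subsets with value ≥ 178, sorted by total weight:
- plums+apricots+figs+pears+apples: weight 20, value 190
- plums+apricots+figs+pears+cherries+apples: weight 33, value 194
Minimum weight: 20 kg.

20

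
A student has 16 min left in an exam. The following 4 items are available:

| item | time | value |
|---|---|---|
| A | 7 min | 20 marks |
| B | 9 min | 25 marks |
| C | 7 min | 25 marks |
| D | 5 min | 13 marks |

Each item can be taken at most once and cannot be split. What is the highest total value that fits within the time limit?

50 marks

Check high-value combinations within 16 min:
- B+C: time 9+7=16, value 25+25=50
- A+C: time 7+7=14, value 20+25=45
- A+B: time 7+9=16, value 20+25=45
Best: 50 marks.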